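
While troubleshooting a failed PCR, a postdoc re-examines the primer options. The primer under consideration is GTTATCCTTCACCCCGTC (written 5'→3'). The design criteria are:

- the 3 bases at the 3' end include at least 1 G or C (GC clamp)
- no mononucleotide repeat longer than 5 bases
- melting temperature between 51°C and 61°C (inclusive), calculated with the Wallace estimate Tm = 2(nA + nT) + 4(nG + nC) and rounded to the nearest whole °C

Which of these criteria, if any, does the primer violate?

Base counts: A=2, T=6, G=2, C=8 (length 18).
GC clamp: 3' end GTC has 2 G/C ✓
homopolymer run: longest run = 4 ✓
Tm: Tm = 2·8 + 4·10 = 56°C ✓

Meets all criteria.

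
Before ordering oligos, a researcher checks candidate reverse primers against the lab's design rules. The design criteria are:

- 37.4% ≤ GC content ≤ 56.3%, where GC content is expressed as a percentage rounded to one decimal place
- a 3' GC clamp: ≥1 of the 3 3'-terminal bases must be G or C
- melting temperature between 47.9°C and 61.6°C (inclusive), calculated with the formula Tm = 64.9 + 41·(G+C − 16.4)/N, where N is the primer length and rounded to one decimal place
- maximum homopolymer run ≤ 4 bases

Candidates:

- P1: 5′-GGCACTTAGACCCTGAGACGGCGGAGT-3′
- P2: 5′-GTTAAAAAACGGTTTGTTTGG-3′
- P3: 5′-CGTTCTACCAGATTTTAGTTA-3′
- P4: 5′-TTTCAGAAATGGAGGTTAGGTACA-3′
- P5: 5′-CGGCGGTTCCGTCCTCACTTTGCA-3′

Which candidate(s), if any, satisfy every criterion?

P1 (27 nt, A=6 T=4 G=10 C=7): GC 17/27 = 63.0%, outside 37.4–56.3% ✗; 3' end AGT has 1 G/C ✓; Tm = 64.9 + 41·(17 − 16.4)/27 = 65.8°C, outside 47.9–61.6°C ✗; longest run = 3 ✓ — fails.
P2 (21 nt, A=6 T=8 G=6 C=1): GC 7/21 = 33.3%, outside 37.4–56.3% ✗; 3' end TGG has 2 G/C ✓; Tm = 64.9 + 41·(7 − 16.4)/21 = 46.5°C, outside 47.9–61.6°C ✗; longest run = 6, exceeds 4 ✗ — fails.
P3 (21 nt, A=5 T=9 G=3 C=4): GC 7/21 = 33.3%, outside 37.4–56.3% ✗; 3' end TTA has 0 G/C, need ≥1 ✗; Tm = 64.9 + 41·(7 − 16.4)/21 = 46.5°C, outside 47.9–61.6°C ✗; longest run = 4 ✓ — fails.
P4 (24 nt, A=8 T=7 G=7 C=2): GC 9/24 = 37.5% ✓; 3' end ACA has 1 G/C ✓; Tm = 64.9 + 41·(9 − 16.4)/24 = 52.3°C ✓; longest run = 3 ✓ — passes.
P5 (24 nt, A=2 T=7 G=6 C=9): GC 15/24 = 62.5%, outside 37.4–56.3% ✗; 3' end GCA has 2 G/C ✓; Tm = 64.9 + 41·(15 − 16.4)/24 = 62.5°C, outside 47.9–61.6°C ✗; longest run = 3 ✓ — fails.

P4 only.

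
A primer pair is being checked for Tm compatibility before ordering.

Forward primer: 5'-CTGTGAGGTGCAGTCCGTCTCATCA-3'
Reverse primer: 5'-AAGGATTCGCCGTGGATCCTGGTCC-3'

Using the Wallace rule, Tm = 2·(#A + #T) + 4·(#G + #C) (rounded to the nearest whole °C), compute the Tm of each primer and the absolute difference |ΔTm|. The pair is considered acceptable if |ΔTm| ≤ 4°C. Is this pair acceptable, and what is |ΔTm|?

|ΔTm| = 2°C; the pair is acceptable.

Forward: A=4 T=7 G=7 C=7 → Tm = 2·11 + 4·14 = 78°C.
Reverse: A=4 T=6 G=8 C=7 → Tm = 2·10 + 4·15 = 80°C.
|ΔTm| = |78 − 80| = 2°C, ≤ 4°C.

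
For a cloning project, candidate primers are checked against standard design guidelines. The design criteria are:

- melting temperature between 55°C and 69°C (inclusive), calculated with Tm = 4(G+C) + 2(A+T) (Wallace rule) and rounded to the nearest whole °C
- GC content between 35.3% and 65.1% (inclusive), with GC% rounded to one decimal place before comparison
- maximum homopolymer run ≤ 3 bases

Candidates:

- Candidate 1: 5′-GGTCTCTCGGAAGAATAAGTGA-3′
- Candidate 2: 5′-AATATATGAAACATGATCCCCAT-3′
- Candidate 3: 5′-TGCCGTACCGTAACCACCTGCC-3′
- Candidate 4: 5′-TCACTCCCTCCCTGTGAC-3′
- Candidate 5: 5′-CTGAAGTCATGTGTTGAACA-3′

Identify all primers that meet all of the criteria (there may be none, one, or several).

Candidate 1 (22 nt, A=7 T=5 G=7 C=3): Tm = 2·12 + 4·10 = 64°C ✓; GC 10/22 = 45.5% ✓; longest run = 2 ✓ — passes.
Candidate 2 (23 nt, A=10 T=6 G=2 C=5): Tm = 2·16 + 4·7 = 60°C ✓; GC 7/23 = 30.4%, outside 35.3–65.1% ✗; longest run = 4, exceeds 3 ✗ — fails.
Candidate 3 (22 nt, A=4 T=4 G=4 C=10): Tm = 2·8 + 4·14 = 72°C, outside 55–69°C ✗; GC 14/22 = 63.6% ✓; longest run = 2 ✓ — fails.
Candidate 4 (18 nt, A=2 T=5 G=2 C=9): Tm = 2·7 + 4·11 = 58°C ✓; GC 11/18 = 61.1% ✓; longest run = 3 ✓ — passes.
Candidate 5 (20 nt, A=6 T=6 G=5 C=3): Tm = 2·12 + 4·8 = 56°C ✓; GC 8/20 = 40.0% ✓; longest run = 2 ✓ — passes.

Candidate 1, Candidate 4 and Candidate 5.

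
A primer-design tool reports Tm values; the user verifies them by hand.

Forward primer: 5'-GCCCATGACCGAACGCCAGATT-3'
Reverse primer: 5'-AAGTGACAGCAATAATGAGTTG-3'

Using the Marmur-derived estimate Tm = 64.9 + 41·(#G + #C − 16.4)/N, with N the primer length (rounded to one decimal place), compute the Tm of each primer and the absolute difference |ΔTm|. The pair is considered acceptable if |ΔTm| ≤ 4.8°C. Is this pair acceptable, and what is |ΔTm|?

Forward: G+C = 13, N = 22 → Tm = 64.9 + 41·(13 − 16.4)/22 = 58.6°C.
Reverse: G+C = 8, N = 22 → Tm = 64.9 + 41·(8 − 16.4)/22 = 49.2°C.
|ΔTm| = |58.6 − 49.2| = 9.4°C, > 4.8°C.

|ΔTm| = 9.4°C; the pair is not acceptable.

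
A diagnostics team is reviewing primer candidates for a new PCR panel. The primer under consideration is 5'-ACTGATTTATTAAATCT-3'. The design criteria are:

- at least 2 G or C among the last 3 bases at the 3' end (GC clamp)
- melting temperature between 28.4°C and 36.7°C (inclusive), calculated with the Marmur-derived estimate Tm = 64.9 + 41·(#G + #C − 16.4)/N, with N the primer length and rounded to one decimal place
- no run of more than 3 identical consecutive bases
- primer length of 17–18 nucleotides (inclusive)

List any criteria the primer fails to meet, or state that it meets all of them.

Fails: GC clamp.

Base counts: A=6, T=8, G=1, C=2 (length 17).
GC clamp: 3' end TCT has 1 G/C, need ≥2 ✗
Tm: Tm = 64.9 + 41·(3 − 16.4)/17 = 32.6°C ✓
homopolymer run: longest run = 3 ✓
length: length 17 ✓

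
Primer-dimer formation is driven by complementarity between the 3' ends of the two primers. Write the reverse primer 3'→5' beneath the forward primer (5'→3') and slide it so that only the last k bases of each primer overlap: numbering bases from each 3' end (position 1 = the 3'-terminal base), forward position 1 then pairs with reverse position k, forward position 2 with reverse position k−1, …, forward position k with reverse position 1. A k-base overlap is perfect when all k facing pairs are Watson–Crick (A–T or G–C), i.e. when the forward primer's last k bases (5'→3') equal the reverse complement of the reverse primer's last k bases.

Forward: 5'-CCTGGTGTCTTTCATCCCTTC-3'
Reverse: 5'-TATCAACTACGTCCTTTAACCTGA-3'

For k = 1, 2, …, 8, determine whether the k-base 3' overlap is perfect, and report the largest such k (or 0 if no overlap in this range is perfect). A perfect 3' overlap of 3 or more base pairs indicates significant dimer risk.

Last 8 bases (5'→3') — forward …ATCCCTTC, reverse …TAACCTGA.
Reverse complement of the reverse primer's last 8 bases: TCAGGTTA; its first k bases are the reverse complement of the reverse primer's last k bases, so a perfect k-base overlap needs the forward primer's last k bases to equal them.
Comparing (forward last k vs required): k=1: C vs T ✗; k=2: TC vs TC ✓; k=3: TTC vs TCA ✗; k=4: CTTC vs TCAG ✗; k=5: CCTTC vs TCAGG ✗; k=6: CCCTTC vs TCAGGT ✗; k=7: TCCCTTC vs TCAGGTT ✗; k=8: ATCCCTTC vs TCAGGTTA ✗.
Only k = 2 is perfect, so the longest perfect 3' overlap is 2.

Longest perfect overlap: 2 complementary base pairs; below the dimer-risk threshold (threshold 3).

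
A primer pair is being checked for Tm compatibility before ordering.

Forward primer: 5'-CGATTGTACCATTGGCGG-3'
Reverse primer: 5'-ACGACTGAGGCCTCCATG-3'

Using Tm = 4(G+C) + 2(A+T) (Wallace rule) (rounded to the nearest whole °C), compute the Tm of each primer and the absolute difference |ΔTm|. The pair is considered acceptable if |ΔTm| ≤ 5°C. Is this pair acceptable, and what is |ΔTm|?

Forward: A=3 T=5 G=6 C=4 → Tm = 2·8 + 4·10 = 56°C.
Reverse: A=4 T=3 G=5 C=6 → Tm = 2·7 + 4·11 = 58°C.
|ΔTm| = |56 − 58| = 2°C, ≤ 5°C.

|ΔTm| = 2°C; the pair is acceptable.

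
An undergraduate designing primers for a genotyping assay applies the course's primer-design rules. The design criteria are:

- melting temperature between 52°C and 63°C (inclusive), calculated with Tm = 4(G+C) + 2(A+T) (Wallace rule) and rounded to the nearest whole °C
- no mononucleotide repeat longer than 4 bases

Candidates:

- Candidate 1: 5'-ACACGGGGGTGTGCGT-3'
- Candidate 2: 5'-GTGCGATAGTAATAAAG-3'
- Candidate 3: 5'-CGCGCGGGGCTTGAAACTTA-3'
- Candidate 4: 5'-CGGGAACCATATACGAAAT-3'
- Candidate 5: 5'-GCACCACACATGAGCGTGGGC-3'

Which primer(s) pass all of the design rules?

Candidate 4 only.

Candidate 1 (16 nt, A=2 T=3 G=8 C=3): Tm = 2·5 + 4·11 = 54°C ✓; longest run = 5, exceeds 4 ✗ — fails.
Candidate 2 (17 nt, A=7 T=4 G=5 C=1): Tm = 2·11 + 4·6 = 46°C, outside 52–63°C ✗; longest run = 3 ✓ — fails.
Candidate 3 (20 nt, A=4 T=4 G=7 C=5): Tm = 2·8 + 4·12 = 64°C, outside 52–63°C ✗; longest run = 4 ✓ — fails.
Candidate 4 (19 nt, A=8 T=3 G=4 C=4): Tm = 2·11 + 4·8 = 54°C ✓; longest run = 3 ✓ — passes.
Candidate 5 (21 nt, A=5 T=2 G=7 C=7): Tm = 2·7 + 4·14 = 70°C, outside 52–63°C ✗; longest run = 3 ✓ — fails.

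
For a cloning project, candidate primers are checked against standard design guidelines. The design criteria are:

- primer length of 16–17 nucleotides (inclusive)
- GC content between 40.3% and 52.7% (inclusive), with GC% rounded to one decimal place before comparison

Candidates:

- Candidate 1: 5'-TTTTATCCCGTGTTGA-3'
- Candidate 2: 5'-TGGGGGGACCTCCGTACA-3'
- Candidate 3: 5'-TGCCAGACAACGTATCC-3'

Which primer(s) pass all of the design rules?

Candidate 1 (16 nt, A=2 T=8 G=3 C=3): length 16 ✓; GC 6/16 = 37.5%, outside 40.3–52.7% ✗ — fails.
Candidate 2 (18 nt, A=3 T=3 G=7 C=5): length 18, outside 16–17 ✗; GC 12/18 = 66.7%, outside 40.3–52.7% ✗ — fails.
Candidate 3 (17 nt, A=5 T=3 G=3 C=6): length 17 ✓; GC 9/17 = 52.9%, outside 40.3–52.7% ✗ — fails.

None of the candidates satisfy all criteria.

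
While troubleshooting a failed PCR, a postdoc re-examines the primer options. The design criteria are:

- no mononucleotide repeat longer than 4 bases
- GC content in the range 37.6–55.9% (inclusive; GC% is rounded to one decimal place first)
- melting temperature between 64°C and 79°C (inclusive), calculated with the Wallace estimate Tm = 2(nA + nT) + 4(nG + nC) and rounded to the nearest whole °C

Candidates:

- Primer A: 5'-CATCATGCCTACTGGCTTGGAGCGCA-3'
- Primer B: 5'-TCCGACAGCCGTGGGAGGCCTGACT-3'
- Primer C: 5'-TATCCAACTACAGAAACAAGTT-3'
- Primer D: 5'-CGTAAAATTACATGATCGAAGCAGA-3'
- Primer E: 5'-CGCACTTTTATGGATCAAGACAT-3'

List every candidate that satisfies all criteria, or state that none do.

Primer E only.

Primer A (26 nt, A=5 T=6 G=7 C=8): longest run = 2 ✓; GC 15/26 = 57.7%, outside 37.6–55.9% ✗; Tm = 2·11 + 4·15 = 82°C, outside 64–79°C ✗ — fails.
Primer B (25 nt, A=4 T=4 G=9 C=8): longest run = 3 ✓; GC 17/25 = 68.0%, outside 37.6–55.9% ✗; Tm = 2·8 + 4·17 = 84°C, outside 64–79°C ✗ — fails.
Primer C (22 nt, A=10 T=5 G=2 C=5): longest run = 3 ✓; GC 7/22 = 31.8%, outside 37.6–55.9% ✗; Tm = 2·15 + 4·7 = 58°C, outside 64–79°C ✗ — fails.
Primer D (25 nt, A=11 T=5 G=5 C=4): longest run = 4 ✓; GC 9/25 = 36.0%, outside 37.6–55.9% ✗; Tm = 2·16 + 4·9 = 68°C ✓ — fails.
Primer E (23 nt, A=7 T=7 G=4 C=5): longest run = 4 ✓; GC 9/23 = 39.1% ✓; Tm = 2·14 + 4·9 = 64°C ✓ — passes.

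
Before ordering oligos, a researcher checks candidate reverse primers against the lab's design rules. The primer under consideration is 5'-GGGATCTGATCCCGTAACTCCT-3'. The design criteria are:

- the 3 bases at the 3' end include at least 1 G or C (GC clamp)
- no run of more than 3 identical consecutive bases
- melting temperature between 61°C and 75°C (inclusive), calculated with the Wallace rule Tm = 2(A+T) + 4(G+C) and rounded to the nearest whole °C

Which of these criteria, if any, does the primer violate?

Base counts: A=4, T=6, G=5, C=7 (length 22).
GC clamp: 3' end CCT has 2 G/C ✓
homopolymer run: longest run = 3 ✓
Tm: Tm = 2·10 + 4·12 = 68°C ✓

Meets all criteria.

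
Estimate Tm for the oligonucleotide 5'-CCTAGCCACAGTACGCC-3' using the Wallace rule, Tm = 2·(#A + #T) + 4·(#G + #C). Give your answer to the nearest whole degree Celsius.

56°C

Base counts: A=4, T=2, G=3, C=8 (length 17).
Tm = 2·(4+2) + 4·(3+8) = 2·6 + 4·11 = 12 + 44 = 56°C.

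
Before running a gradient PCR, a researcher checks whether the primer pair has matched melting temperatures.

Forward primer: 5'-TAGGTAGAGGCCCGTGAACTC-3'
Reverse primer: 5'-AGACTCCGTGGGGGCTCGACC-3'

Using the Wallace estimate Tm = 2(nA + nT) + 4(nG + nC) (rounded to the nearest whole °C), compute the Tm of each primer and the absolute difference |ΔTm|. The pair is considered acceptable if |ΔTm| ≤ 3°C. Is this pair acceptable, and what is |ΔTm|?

Forward: A=5 T=4 G=7 C=5 → Tm = 2·9 + 4·12 = 66°C.
Reverse: A=3 T=3 G=8 C=7 → Tm = 2·6 + 4·15 = 72°C.
|ΔTm| = |66 − 72| = 6°C, > 3°C.

|ΔTm| = 6°C; the pair is not acceptable.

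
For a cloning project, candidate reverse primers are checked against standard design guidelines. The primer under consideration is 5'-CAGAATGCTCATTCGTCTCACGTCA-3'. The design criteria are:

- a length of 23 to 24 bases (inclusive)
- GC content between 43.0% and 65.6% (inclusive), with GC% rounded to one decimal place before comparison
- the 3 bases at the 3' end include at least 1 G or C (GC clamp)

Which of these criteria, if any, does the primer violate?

Base counts: A=6, T=7, G=4, C=8 (length 25).
length: length 25, outside 23–24 ✗
GC content: GC 12/25 = 48.0% ✓
GC clamp: 3' end TCA has 1 G/C ✓

Fails: length.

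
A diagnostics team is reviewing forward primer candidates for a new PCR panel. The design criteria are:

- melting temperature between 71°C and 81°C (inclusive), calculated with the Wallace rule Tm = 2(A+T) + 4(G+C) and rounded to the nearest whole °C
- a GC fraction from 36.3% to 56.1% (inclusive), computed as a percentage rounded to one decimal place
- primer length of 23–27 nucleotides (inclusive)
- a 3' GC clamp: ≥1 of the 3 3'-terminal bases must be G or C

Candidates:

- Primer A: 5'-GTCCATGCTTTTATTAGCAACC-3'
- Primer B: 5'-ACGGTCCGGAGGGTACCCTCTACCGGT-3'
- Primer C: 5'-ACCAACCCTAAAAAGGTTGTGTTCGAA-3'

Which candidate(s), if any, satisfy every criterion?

Primer A (22 nt, A=5 T=8 G=3 C=6): Tm = 2·13 + 4·9 = 62°C, outside 71–81°C ✗; GC 9/22 = 40.9% ✓; length 22, outside 23–27 ✗; 3' end ACC has 2 G/C ✓ — fails.
Primer B (27 nt, A=4 T=5 G=9 C=9): Tm = 2·9 + 4·18 = 90°C, outside 71–81°C ✗; GC 18/27 = 66.7%, outside 36.3–56.1% ✗; length 27 ✓; 3' end GGT has 2 G/C ✓ — fails.
Primer C (27 nt, A=10 T=6 G=5 C=6): Tm = 2·16 + 4·11 = 76°C ✓; GC 11/27 = 40.7% ✓; length 27 ✓; 3' end GAA has 1 G/C ✓ — passes.

Primer C only.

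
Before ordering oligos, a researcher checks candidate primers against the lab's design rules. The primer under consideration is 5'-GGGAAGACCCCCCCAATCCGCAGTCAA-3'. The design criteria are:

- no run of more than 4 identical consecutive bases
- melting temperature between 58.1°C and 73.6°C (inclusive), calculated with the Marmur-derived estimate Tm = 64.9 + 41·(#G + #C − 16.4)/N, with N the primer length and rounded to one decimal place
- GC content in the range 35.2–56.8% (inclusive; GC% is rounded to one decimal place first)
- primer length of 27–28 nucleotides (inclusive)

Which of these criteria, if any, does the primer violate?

Fails: homopolymer run, GC content.

Base counts: A=8, T=2, G=6, C=11 (length 27).
homopolymer run: longest run = 7, exceeds 4 ✗
Tm: Tm = 64.9 + 41·(17 − 16.4)/27 = 65.8°C ✓
GC content: GC 17/27 = 63.0%, outside 35.2–56.8% ✗
length: length 27 ✓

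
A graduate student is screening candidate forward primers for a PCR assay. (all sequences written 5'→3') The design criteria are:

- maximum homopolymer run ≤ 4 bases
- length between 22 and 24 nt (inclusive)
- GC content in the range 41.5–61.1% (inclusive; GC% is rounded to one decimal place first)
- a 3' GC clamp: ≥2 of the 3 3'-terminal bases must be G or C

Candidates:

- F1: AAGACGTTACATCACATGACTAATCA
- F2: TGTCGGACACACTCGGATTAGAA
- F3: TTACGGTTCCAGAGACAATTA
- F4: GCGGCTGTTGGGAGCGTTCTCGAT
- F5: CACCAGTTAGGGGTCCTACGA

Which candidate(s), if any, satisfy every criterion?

F1 (26 nt, A=11 T=6 G=3 C=6): longest run = 2 ✓; length 26, outside 22–24 ✗; GC 9/26 = 34.6%, outside 41.5–61.1% ✗; 3' end TCA has 1 G/C, need ≥2 ✗ — fails.
F2 (23 nt, A=7 T=5 G=6 C=5): longest run = 2 ✓; length 23 ✓; GC 11/23 = 47.8% ✓; 3' end GAA has 1 G/C, need ≥2 ✗ — fails.
F3 (21 nt, A=7 T=6 G=4 C=4): longest run = 2 ✓; length 21, outside 22–24 ✗; GC 8/21 = 38.1%, outside 41.5–61.1% ✗; 3' end TTA has 0 G/C, need ≥2 ✗ — fails.
F4 (24 nt, A=2 T=7 G=10 C=5): longest run = 3 ✓; length 24 ✓; GC 15/24 = 62.5%, outside 41.5–61.1% ✗; 3' end GAT has 1 G/C, need ≥2 ✗ — fails.
F5 (21 nt, A=5 T=4 G=6 C=6): longest run = 4 ✓; length 21, outside 22–24 ✗; GC 12/21 = 57.1% ✓; 3' end CGA has 2 G/C ✓ — fails.

None of the candidates satisfy all criteria.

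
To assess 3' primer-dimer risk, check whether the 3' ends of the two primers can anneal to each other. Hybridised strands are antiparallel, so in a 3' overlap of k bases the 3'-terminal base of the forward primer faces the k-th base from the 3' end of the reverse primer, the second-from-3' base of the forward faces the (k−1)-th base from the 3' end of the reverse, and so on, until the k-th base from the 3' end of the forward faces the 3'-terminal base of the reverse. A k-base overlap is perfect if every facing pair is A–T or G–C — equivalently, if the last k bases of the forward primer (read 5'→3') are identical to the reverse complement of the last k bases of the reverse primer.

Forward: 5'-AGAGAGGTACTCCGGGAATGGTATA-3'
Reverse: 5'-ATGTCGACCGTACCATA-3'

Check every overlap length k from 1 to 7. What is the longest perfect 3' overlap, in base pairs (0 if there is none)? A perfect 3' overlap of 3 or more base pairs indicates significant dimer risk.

Longest perfect overlap: 2 complementary base pairs; below the dimer-risk threshold (threshold 3).

Last 7 bases (5'→3') — forward …TGGTATA, reverse …TACCATA.
Reverse complement of the reverse primer's last 7 bases: TATGGTA; its first k bases are the reverse complement of the reverse primer's last k bases, so a perfect k-base overlap needs the forward primer's last k bases to equal them.
Comparing (forward last k vs required): k=1: A vs T ✗; k=2: TA vs TA ✓; k=3: ATA vs TAT ✗; k=4: TATA vs TATG ✗; k=5: GTATA vs TATGG ✗; k=6: GGTATA vs TATGGT ✗; k=7: TGGTATA vs TATGGTA ✗.
Only k = 2 is perfect, so the longest perfect 3' overlap is 2.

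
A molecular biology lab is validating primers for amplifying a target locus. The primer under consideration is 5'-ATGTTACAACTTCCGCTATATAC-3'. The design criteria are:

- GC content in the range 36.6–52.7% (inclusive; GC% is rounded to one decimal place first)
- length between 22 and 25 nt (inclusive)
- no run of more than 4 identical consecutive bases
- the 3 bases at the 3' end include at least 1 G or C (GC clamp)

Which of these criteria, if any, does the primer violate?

Fails: GC content.

Base counts: A=7, T=8, G=2, C=6 (length 23).
GC content: GC 8/23 = 34.8%, outside 36.6–52.7% ✗
length: length 23 ✓
homopolymer run: longest run = 2 ✓
GC clamp: 3' end TAC has 1 G/C ✓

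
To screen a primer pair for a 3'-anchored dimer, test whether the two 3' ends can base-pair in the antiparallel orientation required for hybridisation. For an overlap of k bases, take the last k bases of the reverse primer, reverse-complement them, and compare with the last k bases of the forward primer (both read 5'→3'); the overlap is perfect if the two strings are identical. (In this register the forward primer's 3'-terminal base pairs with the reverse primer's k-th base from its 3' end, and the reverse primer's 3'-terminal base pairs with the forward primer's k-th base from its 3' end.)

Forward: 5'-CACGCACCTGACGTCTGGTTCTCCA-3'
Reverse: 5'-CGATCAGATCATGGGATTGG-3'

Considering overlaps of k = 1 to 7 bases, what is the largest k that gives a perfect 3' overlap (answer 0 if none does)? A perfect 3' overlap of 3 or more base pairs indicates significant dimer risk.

Longest perfect overlap: 3 complementary base pairs; significant dimer risk (threshold 3).

Last 7 bases (5'→3') — forward …TTCTCCA, reverse …GGATTGG.
Reverse complement of the reverse primer's last 7 bases: CCAATCC; its first k bases are the reverse complement of the reverse primer's last k bases, so a perfect k-base overlap needs the forward primer's last k bases to equal them.
Comparing (forward last k vs required): k=1: A vs C ✗; k=2: CA vs CC ✗; k=3: CCA vs CCA ✓; k=4: TCCA vs CCAA ✗; k=5: CTCCA vs CCAAT ✗; k=6: TCTCCA vs CCAATC ✗; k=7: TTCTCCA vs CCAATCC ✗.
Only k = 3 is perfect, so the longest perfect 3' overlap is 3.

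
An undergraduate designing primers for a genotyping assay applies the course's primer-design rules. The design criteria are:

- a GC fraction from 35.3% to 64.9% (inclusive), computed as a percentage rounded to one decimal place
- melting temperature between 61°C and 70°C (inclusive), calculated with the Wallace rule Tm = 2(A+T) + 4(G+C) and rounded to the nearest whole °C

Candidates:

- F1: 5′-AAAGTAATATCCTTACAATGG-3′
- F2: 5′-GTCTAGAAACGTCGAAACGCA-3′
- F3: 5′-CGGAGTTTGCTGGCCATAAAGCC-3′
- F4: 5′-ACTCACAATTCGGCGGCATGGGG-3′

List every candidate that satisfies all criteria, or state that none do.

F1 (21 nt, A=9 T=6 G=3 C=3): GC 6/21 = 28.6%, outside 35.3–64.9% ✗; Tm = 2·15 + 4·6 = 54°C, outside 61–70°C ✗ — fails.
F2 (21 nt, A=8 T=3 G=5 C=5): GC 10/21 = 47.6% ✓; Tm = 2·11 + 4·10 = 62°C ✓ — passes.
F3 (23 nt, A=5 T=5 G=7 C=6): GC 13/23 = 56.5% ✓; Tm = 2·10 + 4·13 = 72°C, outside 61–70°C ✗ — fails.
F4 (23 nt, A=5 T=4 G=8 C=6): GC 14/23 = 60.9% ✓; Tm = 2·9 + 4·14 = 74°C, outside 61–70°C ✗ — fails.

F2 only.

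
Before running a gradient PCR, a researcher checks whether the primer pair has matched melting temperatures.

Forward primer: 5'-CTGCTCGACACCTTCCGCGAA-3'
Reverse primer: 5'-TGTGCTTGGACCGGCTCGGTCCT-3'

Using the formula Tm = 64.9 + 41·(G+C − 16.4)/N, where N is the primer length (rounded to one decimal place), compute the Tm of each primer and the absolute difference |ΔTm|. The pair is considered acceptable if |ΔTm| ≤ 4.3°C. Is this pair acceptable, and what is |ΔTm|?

|ΔTm| = 4.1°C; the pair is acceptable.

Forward: G+C = 13, N = 21 → Tm = 64.9 + 41·(13 − 16.4)/21 = 58.3°C.
Reverse: G+C = 15, N = 23 → Tm = 64.9 + 41·(15 − 16.4)/23 = 62.4°C.
|ΔTm| = |58.3 − 62.4| = 4.1°C, ≤ 4.3°C.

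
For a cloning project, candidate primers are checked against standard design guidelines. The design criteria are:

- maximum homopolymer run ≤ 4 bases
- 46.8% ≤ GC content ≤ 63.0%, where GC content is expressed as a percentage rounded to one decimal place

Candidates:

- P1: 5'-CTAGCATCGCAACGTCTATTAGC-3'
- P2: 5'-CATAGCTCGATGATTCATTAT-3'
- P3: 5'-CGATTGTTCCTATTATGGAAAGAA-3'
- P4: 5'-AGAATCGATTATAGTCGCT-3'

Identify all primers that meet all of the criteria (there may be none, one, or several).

P1 only.

P1 (23 nt, A=6 T=6 G=4 C=7): longest run = 2 ✓; GC 11/23 = 47.8% ✓ — passes.
P2 (21 nt, A=6 T=8 G=3 C=4): longest run = 2 ✓; GC 7/21 = 33.3%, outside 46.8–63.0% ✗ — fails.
P3 (24 nt, A=8 T=8 G=5 C=3): longest run = 3 ✓; GC 8/24 = 33.3%, outside 46.8–63.0% ✗ — fails.
P4 (19 nt, A=6 T=6 G=4 C=3): longest run = 2 ✓; GC 7/19 = 36.8%, outside 46.8–63.0% ✗ — fails.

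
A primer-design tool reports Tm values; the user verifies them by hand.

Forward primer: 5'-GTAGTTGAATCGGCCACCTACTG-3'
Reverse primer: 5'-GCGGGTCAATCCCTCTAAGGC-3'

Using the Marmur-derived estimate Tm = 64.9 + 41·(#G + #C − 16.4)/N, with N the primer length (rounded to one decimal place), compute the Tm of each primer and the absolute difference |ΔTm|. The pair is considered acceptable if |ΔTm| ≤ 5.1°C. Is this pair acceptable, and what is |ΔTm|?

|ΔTm| = 1.2°C; the pair is acceptable.

Forward: G+C = 12, N = 23 → Tm = 64.9 + 41·(12 − 16.4)/23 = 57.1°C.
Reverse: G+C = 13, N = 21 → Tm = 64.9 + 41·(13 − 16.4)/21 = 58.3°C.
|ΔTm| = |57.1 − 58.3| = 1.2°C, ≤ 5.1°C.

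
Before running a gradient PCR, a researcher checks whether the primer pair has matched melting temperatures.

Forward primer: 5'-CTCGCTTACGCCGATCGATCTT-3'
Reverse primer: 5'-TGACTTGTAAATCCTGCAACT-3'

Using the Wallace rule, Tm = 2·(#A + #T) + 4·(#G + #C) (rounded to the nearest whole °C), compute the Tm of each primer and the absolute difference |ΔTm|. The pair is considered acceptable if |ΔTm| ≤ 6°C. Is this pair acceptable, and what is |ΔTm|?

Forward: A=3 T=7 G=4 C=8 → Tm = 2·10 + 4·12 = 68°C.
Reverse: A=6 T=7 G=3 C=5 → Tm = 2·13 + 4·8 = 58°C.
|ΔTm| = |68 − 58| = 10°C, > 6°C.

|ΔTm| = 10°C; the pair is not acceptable.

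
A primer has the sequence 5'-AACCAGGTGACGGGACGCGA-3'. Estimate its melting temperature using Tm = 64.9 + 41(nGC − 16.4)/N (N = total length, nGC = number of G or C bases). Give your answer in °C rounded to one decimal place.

57.9°C

Base counts: A=6, T=1, G=8, C=5; G+C = 13, N = 20.
Tm = 64.9 + 41·(13 − 16.4)/20 = 64.9 + -139.40/20 = 57.9°C.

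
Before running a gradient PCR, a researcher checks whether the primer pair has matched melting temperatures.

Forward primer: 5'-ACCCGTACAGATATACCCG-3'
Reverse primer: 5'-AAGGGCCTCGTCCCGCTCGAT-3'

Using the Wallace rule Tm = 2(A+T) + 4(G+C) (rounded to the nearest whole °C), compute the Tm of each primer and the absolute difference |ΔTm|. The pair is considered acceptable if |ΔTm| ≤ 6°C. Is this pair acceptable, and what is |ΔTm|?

|ΔTm| = 12°C; the pair is not acceptable.

Forward: A=6 T=3 G=3 C=7 → Tm = 2·9 + 4·10 = 58°C.
Reverse: A=3 T=4 G=6 C=8 → Tm = 2·7 + 4·14 = 70°C.
|ΔTm| = |58 − 70| = 12°C, > 6°C.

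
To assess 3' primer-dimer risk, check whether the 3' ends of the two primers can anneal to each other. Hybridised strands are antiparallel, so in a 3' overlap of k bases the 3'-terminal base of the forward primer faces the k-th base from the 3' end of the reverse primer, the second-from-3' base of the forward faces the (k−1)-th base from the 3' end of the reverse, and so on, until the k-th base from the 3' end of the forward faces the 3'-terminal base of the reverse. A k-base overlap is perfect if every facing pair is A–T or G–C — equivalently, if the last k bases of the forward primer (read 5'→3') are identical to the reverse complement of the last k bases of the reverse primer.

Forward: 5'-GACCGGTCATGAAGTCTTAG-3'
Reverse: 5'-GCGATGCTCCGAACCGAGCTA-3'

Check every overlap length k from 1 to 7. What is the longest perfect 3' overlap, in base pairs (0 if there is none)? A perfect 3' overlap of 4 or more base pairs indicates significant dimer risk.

Last 7 bases (5'→3') — forward …GTCTTAG, reverse …CGAGCTA.
Reverse complement of the reverse primer's last 7 bases: TAGCTCG; its first k bases are the reverse complement of the reverse primer's last k bases, so a perfect k-base overlap needs the forward primer's last k bases to equal them.
Comparing (forward last k vs required): k=1: G vs T ✗; k=2: AG vs TA ✗; k=3: TAG vs TAG ✓; k=4: TTAG vs TAGC ✗; k=5: CTTAG vs TAGCT ✗; k=6: TCTTAG vs TAGCTC ✗; k=7: GTCTTAG vs TAGCTCG ✗.
Only k = 3 is perfect, so the longest perfect 3' overlap is 3.

Longest perfect overlap: 3 complementary base pairs; below the dimer-risk threshold (threshold 4).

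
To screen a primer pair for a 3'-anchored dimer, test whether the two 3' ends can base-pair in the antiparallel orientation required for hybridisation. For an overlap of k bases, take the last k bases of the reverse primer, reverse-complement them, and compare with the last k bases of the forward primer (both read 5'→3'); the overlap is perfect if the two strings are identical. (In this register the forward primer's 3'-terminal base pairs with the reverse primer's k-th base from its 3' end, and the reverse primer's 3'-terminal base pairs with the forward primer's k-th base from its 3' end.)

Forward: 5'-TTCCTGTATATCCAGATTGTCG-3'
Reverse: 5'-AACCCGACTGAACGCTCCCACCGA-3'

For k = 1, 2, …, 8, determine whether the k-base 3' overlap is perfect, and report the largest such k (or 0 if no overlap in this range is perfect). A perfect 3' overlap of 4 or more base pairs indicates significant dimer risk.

Longest perfect overlap: 3 complementary base pairs; below the dimer-risk threshold (threshold 4).

Last 8 bases (5'→3') — forward …GATTGTCG, reverse …CCCACCGA.
Reverse complement of the reverse primer's last 8 bases: TCGGTGGG; its first k bases are the reverse complement of the reverse primer's last k bases, so a perfect k-base overlap needs the forward primer's last k bases to equal them.
Comparing (forward last k vs required): k=1: G vs T ✗; k=2: CG vs TC ✗; k=3: TCG vs TCG ✓; k=4: GTCG vs TCGG ✗; k=5: TGTCG vs TCGGT ✗; k=6: TTGTCG vs TCGGTG ✗; k=7: ATTGTCG vs TCGGTGG ✗; k=8: GATTGTCG vs TCGGTGGG ✗.
Only k = 3 is perfect, so the longest perfect 3' overlap is 3.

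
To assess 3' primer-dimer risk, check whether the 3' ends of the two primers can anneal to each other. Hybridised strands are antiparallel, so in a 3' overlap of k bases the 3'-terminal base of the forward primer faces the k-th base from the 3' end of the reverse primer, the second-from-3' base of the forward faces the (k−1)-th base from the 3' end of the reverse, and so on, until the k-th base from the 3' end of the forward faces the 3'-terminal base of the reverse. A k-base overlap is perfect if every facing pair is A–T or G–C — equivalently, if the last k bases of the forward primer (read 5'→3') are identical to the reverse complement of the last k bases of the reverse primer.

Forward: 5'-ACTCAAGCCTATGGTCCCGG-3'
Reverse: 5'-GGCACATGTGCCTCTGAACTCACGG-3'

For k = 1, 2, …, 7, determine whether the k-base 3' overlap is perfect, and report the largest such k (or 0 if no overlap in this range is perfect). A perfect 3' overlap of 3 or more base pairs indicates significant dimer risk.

Longest perfect overlap: 0 complementary base pairs; below the dimer-risk threshold (threshold 3).

Last 7 bases (5'→3') — forward …GTCCCGG, reverse …CTCACGG.
Reverse complement of the reverse primer's last 7 bases: CCGTGAG; its first k bases are the reverse complement of the reverse primer's last k bases, so a perfect k-base overlap needs the forward primer's last k bases to equal them.
Comparing (forward last k vs required): k=1: G vs C ✗; k=2: GG vs CC ✗; k=3: CGG vs CCG ✗; k=4: CCGG vs CCGT ✗; k=5: CCCGG vs CCGTG ✗; k=6: TCCCGG vs CCGTGA ✗; k=7: GTCCCGG vs CCGTGAG ✗.
No overlap length from 1 to 7 is perfect, so the longest perfect 3' overlap is 0.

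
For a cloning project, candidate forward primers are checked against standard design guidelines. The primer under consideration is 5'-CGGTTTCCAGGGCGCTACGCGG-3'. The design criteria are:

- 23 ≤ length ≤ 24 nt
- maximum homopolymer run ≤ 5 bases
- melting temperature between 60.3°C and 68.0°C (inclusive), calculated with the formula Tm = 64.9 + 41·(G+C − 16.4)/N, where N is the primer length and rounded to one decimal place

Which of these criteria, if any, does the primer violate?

Base counts: A=2, T=4, G=9, C=7 (length 22).
length: length 22, outside 23–24 ✗
homopolymer run: longest run = 3 ✓
Tm: Tm = 64.9 + 41·(16 − 16.4)/22 = 64.2°C ✓

Fails: length.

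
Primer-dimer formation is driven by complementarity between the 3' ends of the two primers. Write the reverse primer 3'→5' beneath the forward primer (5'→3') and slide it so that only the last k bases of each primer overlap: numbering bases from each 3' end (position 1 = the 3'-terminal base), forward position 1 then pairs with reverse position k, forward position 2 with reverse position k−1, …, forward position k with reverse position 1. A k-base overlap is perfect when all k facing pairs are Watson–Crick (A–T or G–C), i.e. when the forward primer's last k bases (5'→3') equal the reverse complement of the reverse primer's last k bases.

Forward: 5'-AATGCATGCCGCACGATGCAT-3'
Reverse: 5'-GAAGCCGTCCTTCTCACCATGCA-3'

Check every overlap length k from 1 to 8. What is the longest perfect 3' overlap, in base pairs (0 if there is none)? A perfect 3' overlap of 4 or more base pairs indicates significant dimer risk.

Longest perfect overlap: 5 complementary base pairs; significant dimer risk (threshold 4).

Last 8 bases (5'→3') — forward …CGATGCAT, reverse …ACCATGCA.
Reverse complement of the reverse primer's last 8 bases: TGCATGGT; its first k bases are the reverse complement of the reverse primer's last k bases, so a perfect k-base overlap needs the forward primer's last k bases to equal them.
Comparing (forward last k vs required): k=1: T vs T ✓; k=2: AT vs TG ✗; k=3: CAT vs TGC ✗; k=4: GCAT vs TGCA ✗; k=5: TGCAT vs TGCAT ✓; k=6: ATGCAT vs TGCATG ✗; k=7: GATGCAT vs TGCATGG ✗; k=8: CGATGCAT vs TGCATGGT ✗.
Perfect overlaps at k = 1, 5; the largest is 5.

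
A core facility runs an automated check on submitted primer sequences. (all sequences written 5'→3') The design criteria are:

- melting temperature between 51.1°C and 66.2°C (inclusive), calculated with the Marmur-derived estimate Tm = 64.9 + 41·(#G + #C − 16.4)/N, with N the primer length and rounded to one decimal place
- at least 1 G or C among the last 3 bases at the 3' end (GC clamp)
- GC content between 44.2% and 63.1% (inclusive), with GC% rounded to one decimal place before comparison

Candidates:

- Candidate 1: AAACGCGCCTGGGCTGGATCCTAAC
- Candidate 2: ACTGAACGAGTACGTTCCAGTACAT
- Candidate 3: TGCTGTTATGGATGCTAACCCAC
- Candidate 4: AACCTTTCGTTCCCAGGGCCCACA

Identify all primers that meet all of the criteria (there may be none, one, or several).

Candidate 1, Candidate 3 and Candidate 4.

Candidate 1 (25 nt, A=6 T=4 G=7 C=8): Tm = 64.9 + 41·(15 − 16.4)/25 = 62.6°C ✓; 3' end AAC has 1 G/C ✓; GC 15/25 = 60.0% ✓ — passes.
Candidate 2 (25 nt, A=8 T=6 G=5 C=6): Tm = 64.9 + 41·(11 − 16.4)/25 = 56.0°C ✓; 3' end CAT has 1 G/C ✓; GC 11/25 = 44.0%, outside 44.2–63.1% ✗ — fails.
Candidate 3 (23 nt, A=5 T=7 G=5 C=6): Tm = 64.9 + 41·(11 − 16.4)/23 = 55.3°C ✓; 3' end CAC has 2 G/C ✓; GC 11/23 = 47.8% ✓ — passes.
Candidate 4 (24 nt, A=5 T=5 G=4 C=10): Tm = 64.9 + 41·(14 − 16.4)/24 = 60.8°C ✓; 3' end ACA has 1 G/C ✓; GC 14/24 = 58.3% ✓ — passes.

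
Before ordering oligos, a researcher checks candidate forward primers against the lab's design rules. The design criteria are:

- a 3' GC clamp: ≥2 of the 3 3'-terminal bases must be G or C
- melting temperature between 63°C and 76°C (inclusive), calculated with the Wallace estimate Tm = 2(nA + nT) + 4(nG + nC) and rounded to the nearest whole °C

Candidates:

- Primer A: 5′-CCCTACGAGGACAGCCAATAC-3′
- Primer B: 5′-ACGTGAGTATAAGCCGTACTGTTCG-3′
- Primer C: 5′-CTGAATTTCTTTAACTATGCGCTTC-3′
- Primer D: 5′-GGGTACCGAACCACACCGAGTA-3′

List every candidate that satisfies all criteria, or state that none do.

Primer B only.

Primer A (21 nt, A=7 T=2 G=4 C=8): 3' end TAC has 1 G/C, need ≥2 ✗; Tm = 2·9 + 4·12 = 66°C ✓ — fails.
Primer B (25 nt, A=6 T=7 G=7 C=5): 3' end TCG has 2 G/C ✓; Tm = 2·13 + 4·12 = 74°C ✓ — passes.
Primer C (25 nt, A=5 T=11 G=3 C=6): 3' end TTC has 1 G/C, need ≥2 ✗; Tm = 2·16 + 4·9 = 68°C ✓ — fails.
Primer D (22 nt, A=7 T=2 G=6 C=7): 3' end GTA has 1 G/C, need ≥2 ✗; Tm = 2·9 + 4·13 = 70°C ✓ — fails.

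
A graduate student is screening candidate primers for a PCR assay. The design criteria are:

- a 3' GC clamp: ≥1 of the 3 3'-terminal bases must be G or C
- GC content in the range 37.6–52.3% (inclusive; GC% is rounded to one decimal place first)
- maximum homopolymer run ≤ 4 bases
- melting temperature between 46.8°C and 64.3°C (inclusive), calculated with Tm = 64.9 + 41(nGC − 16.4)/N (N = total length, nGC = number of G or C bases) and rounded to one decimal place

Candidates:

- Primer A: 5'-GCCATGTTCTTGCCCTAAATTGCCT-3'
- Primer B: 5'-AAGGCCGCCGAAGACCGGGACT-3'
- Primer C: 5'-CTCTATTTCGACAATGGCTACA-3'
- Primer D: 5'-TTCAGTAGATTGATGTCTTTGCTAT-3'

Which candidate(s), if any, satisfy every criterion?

Primer A and Primer C.

Primer A (25 nt, A=4 T=9 G=4 C=8): 3' end CCT has 2 G/C ✓; GC 12/25 = 48.0% ✓; longest run = 3 ✓; Tm = 64.9 + 41·(12 − 16.4)/25 = 57.7°C ✓ — passes.
Primer B (22 nt, A=6 T=1 G=8 C=7): 3' end ACT has 1 G/C ✓; GC 15/22 = 68.2%, outside 37.6–52.3% ✗; longest run = 3 ✓; Tm = 64.9 + 41·(15 − 16.4)/22 = 62.3°C ✓ — fails.
Primer C (22 nt, A=6 T=7 G=3 C=6): 3' end ACA has 1 G/C ✓; GC 9/22 = 40.9% ✓; longest run = 3 ✓; Tm = 64.9 + 41·(9 − 16.4)/22 = 51.1°C ✓ — passes.
Primer D (25 nt, A=5 T=12 G=5 C=3): 3' end TAT has 0 G/C, need ≥1 ✗; GC 8/25 = 32.0%, outside 37.6–52.3% ✗; longest run = 3 ✓; Tm = 64.9 + 41·(8 − 16.4)/25 = 51.1°C ✓ — fails.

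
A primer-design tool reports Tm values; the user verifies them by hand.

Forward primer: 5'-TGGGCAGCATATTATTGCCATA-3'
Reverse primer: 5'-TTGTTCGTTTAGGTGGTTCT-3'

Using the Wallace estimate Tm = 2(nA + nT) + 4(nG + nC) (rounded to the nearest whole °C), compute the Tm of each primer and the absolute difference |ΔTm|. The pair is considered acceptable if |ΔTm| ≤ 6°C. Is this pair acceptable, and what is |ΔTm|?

|ΔTm| = 6°C; the pair is acceptable.

Forward: A=6 T=7 G=5 C=4 → Tm = 2·13 + 4·9 = 62°C.
Reverse: A=1 T=11 G=6 C=2 → Tm = 2·12 + 4·8 = 56°C.
|ΔTm| = |62 − 56| = 6°C, ≤ 6°C.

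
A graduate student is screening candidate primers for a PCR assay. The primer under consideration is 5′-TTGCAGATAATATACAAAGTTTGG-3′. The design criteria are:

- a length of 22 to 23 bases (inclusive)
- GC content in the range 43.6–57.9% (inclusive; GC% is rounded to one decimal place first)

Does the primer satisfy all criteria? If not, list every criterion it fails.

Base counts: A=9, T=8, G=5, C=2 (length 24).
length: length 24, outside 22–23 ✗
GC content: GC 7/24 = 29.2%, outside 43.6–57.9% ✗

Fails: length, GC content.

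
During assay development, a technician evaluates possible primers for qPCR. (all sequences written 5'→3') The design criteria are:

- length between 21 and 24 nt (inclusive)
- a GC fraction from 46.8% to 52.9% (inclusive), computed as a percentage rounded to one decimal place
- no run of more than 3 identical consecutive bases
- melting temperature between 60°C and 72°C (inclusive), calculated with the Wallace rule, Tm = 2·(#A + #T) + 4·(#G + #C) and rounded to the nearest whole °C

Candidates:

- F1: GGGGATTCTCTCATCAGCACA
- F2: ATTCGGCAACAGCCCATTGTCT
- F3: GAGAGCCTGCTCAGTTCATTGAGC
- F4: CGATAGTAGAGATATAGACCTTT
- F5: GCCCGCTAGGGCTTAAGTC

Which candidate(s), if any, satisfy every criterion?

F2 only.

F1 (21 nt, A=5 T=5 G=5 C=6): length 21 ✓; GC 11/21 = 52.4% ✓; longest run = 4, exceeds 3 ✗; Tm = 2·10 + 4·11 = 64°C ✓ — fails.
F2 (22 nt, A=5 T=6 G=4 C=7): length 22 ✓; GC 11/22 = 50.0% ✓; longest run = 3 ✓; Tm = 2·11 + 4·11 = 66°C ✓ — passes.
F3 (24 nt, A=5 T=6 G=7 C=6): length 24 ✓; GC 13/24 = 54.2%, outside 46.8–52.9% ✗; longest run = 2 ✓; Tm = 2·11 + 4·13 = 74°C, outside 60–72°C ✗ — fails.
F4 (23 nt, A=8 T=7 G=5 C=3): length 23 ✓; GC 8/23 = 34.8%, outside 46.8–52.9% ✗; longest run = 3 ✓; Tm = 2·15 + 4·8 = 62°C ✓ — fails.
F5 (19 nt, A=3 T=4 G=6 C=6): length 19, outside 21–24 ✗; GC 12/19 = 63.2%, outside 46.8–52.9% ✗; longest run = 3 ✓; Tm = 2·7 + 4·12 = 62°C ✓ — fails.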